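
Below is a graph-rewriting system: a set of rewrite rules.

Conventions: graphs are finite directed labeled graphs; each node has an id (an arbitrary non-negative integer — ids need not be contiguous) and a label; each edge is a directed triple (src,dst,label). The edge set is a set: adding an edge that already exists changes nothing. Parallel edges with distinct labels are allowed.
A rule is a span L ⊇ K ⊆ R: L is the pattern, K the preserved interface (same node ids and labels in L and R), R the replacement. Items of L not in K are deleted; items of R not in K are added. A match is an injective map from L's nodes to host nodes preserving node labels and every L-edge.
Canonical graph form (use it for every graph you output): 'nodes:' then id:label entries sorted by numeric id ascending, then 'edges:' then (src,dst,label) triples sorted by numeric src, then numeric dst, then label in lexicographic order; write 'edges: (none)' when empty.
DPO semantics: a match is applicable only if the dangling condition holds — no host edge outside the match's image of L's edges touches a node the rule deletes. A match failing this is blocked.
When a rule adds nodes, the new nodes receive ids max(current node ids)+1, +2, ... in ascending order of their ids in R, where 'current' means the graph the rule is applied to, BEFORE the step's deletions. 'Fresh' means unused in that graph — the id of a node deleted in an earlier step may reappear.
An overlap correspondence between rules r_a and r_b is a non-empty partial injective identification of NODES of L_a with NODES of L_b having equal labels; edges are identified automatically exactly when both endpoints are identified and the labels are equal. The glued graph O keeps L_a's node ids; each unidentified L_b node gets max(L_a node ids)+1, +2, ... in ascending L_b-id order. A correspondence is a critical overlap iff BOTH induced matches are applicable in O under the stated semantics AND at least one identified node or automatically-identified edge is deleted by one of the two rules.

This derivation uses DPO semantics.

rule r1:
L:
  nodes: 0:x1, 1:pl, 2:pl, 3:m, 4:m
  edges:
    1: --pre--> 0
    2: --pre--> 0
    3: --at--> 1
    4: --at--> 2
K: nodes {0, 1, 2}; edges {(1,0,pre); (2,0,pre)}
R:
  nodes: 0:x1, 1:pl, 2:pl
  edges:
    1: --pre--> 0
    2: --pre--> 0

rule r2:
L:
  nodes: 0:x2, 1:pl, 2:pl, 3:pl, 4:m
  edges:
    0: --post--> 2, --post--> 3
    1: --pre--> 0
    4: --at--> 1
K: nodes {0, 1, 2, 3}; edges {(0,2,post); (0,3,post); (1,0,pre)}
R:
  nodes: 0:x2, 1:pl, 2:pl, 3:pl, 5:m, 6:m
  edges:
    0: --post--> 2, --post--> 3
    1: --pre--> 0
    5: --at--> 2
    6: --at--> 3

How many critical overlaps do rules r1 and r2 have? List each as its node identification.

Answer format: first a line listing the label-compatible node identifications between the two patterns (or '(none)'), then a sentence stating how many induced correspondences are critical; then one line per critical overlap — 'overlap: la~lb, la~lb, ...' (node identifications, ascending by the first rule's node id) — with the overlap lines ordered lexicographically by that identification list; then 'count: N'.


label-compatible node identifications between L(r1) and L(r2): 1~1, 1~2, 1~3, 2~1, 2~2, 2~3, 3~4, 4~4
6 of the induced correspondences are critical overlaps of r1 and r2.
overlap: 1~1, 2~2, 3~4
overlap: 1~1, 2~3, 3~4
overlap: 1~1, 3~4
overlap: 1~2, 2~1, 4~4
overlap: 1~3, 2~1, 4~4
overlap: 2~1, 4~4
count: 6


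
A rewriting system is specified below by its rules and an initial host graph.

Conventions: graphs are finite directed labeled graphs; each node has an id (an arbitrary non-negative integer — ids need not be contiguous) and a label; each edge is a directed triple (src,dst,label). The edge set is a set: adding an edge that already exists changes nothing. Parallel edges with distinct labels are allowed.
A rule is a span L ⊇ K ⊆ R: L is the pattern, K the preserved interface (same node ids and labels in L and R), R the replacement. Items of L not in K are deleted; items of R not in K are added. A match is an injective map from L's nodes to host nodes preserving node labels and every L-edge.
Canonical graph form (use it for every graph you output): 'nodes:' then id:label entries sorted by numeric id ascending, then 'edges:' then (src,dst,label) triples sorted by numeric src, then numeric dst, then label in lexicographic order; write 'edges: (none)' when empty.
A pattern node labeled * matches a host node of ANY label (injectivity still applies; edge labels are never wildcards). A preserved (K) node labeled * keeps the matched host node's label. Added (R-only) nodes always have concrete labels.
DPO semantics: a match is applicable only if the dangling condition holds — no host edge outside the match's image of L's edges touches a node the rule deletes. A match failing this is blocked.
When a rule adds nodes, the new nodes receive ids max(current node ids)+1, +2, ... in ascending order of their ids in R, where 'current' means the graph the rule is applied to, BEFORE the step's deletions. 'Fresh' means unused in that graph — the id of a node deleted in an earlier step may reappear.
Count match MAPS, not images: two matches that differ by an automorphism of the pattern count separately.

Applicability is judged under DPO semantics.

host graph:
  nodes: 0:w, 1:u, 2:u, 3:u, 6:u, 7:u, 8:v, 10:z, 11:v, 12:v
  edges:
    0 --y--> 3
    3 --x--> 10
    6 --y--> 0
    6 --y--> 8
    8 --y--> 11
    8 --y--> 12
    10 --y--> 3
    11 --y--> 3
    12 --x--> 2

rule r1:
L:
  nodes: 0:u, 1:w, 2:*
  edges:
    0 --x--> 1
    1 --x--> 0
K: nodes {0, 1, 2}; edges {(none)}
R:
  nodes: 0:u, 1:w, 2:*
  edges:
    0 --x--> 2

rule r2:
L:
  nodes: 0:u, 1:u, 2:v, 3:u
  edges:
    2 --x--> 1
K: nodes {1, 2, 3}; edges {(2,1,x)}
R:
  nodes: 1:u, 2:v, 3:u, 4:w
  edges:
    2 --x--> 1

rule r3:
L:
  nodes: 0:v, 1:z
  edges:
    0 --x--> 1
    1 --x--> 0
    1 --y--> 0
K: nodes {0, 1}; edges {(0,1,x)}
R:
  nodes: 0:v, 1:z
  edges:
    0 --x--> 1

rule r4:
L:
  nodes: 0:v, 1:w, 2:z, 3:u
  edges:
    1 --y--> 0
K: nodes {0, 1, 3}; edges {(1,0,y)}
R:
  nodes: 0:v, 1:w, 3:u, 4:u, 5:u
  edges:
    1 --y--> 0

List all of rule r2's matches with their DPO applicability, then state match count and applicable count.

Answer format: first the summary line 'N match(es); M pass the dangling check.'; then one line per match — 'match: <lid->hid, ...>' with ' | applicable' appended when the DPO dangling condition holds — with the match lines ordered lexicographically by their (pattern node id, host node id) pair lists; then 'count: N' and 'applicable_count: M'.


12 match(es); 6 pass the dangling check.
match: 0->1, 1->2, 2->12, 3->3 | applicable
match: 0->1, 1->2, 2->12, 3->6 | applicable
match: 0->1, 1->2, 2->12, 3->7 | applicable
match: 0->3, 1->2, 2->12, 3->1
match: 0->3, 1->2, 2->12, 3->6
match: 0->3, 1->2, 2->12, 3->7
match: 0->6, 1->2, 2->12, 3->1
match: 0->6, 1->2, 2->12, 3->3
match: 0->6, 1->2, 2->12, 3->7
match: 0->7, 1->2, 2->12, 3->1 | applicable
match: 0->7, 1->2, 2->12, 3->3 | applicable
match: 0->7, 1->2, 2->12, 3->6 | applicable
count: 12
applicable_count: 6


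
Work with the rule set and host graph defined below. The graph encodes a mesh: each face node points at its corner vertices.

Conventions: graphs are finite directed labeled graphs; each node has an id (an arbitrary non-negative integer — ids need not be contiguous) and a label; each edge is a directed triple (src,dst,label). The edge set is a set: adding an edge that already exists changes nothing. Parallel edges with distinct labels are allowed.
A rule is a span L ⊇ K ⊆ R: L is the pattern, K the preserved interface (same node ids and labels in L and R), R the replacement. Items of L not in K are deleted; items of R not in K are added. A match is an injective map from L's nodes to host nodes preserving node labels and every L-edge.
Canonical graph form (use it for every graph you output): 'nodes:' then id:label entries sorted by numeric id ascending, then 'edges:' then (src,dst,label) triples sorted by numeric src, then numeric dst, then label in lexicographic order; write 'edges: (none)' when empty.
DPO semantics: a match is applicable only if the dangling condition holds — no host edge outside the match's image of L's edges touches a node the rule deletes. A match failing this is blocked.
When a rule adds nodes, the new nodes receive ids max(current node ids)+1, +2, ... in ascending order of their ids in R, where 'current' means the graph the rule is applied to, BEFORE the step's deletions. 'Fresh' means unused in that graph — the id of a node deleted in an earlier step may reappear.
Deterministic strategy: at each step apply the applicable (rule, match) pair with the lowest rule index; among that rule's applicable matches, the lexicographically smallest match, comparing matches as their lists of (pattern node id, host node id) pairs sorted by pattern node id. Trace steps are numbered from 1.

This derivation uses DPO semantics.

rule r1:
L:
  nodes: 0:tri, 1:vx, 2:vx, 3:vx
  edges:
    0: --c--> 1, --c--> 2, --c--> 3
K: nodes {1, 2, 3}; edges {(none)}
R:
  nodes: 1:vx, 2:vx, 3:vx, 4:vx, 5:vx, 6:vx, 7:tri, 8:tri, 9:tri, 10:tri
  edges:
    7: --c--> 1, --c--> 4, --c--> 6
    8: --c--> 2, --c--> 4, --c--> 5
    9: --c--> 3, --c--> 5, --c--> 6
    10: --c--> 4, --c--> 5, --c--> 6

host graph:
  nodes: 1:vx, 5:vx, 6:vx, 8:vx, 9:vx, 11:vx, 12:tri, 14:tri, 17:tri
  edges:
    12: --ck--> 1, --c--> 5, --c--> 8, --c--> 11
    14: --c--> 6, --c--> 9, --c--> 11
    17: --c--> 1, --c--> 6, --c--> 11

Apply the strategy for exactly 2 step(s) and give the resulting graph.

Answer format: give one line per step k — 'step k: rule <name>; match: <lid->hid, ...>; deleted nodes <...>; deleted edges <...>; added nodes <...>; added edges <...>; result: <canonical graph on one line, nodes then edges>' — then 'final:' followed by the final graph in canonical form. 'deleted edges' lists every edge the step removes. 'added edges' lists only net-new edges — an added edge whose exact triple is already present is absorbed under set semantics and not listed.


step 1: rule r1; match: 0->14, 1->6, 2->9, 3->11; deleted nodes 14; deleted edges (14,6,c); (14,9,c); (14,11,c); added nodes 18, 19, 20, 21, 22, 23, 24; added edges (21,6,c); (21,18,c); (21,20,c); (22,9,c); (22,18,c); (22,19,c); (23,11,c); (23,19,c); (23,20,c); (24,18,c); (24,19,c); (24,20,c); result: nodes: 1:vx, 5:vx, 6:vx, 8:vx, 9:vx, 11:vx, 12:tri, 17:tri, 18:vx, 19:vx, 20:vx, 21:tri, 22:tri, 23:tri, 24:tri edges: (12,1,ck); (12,5,c); (12,8,c); (12,11,c); (17,1,c); (17,6,c); (17,11,c); (21,6,c); (21,18,c); (21,20,c); (22,9,c); (22,18,c); (22,19,c); (23,11,c); (23,19,c); (23,20,c); (24,18,c); (24,19,c); (24,20,c)
step 2: rule r1; match: 0->17, 1->1, 2->6, 3->11; deleted nodes 17; deleted edges (17,1,c); (17,6,c); (17,11,c); added nodes 25, 26, 27, 28, 29, 30, 31; added edges (28,1,c); (28,25,c); (28,27,c); (29,6,c); (29,25,c); (29,26,c); (30,11,c); (30,26,c); (30,27,c); (31,25,c); (31,26,c); (31,27,c); result: nodes: 1:vx, 5:vx, 6:vx, 8:vx, 9:vx, 11:vx, 12:tri, 18:vx, 19:vx, 20:vx, 21:tri, 22:tri, 23:tri, 24:tri, 25:vx, 26:vx, 27:vx, 28:tri, 29:tri, 30:tri, 31:tri edges: (12,1,ck); (12,5,c); (12,8,c); (12,11,c); (21,6,c); (21,18,c); (21,20,c); (22,9,c); (22,18,c); (22,19,c); (23,11,c); (23,19,c); (23,20,c); (24,18,c); (24,19,c); (24,20,c); (28,1,c); (28,25,c); (28,27,c); (29,6,c); (29,25,c); (29,26,c); (30,11,c); (30,26,c); (30,27,c); (31,25,c); (31,26,c); (31,27,c)
final:
nodes: 1:vx, 5:vx, 6:vx, 8:vx, 9:vx, 11:vx, 12:tri, 18:vx, 19:vx, 20:vx, 21:tri, 22:tri, 23:tri, 24:tri, 25:vx, 26:vx, 27:vx, 28:tri, 29:tri, 30:tri, 31:tri
edges: (12,1,ck); (12,5,c); (12,8,c); (12,11,c); (21,6,c); (21,18,c); (21,20,c); (22,9,c); (22,18,c); (22,19,c); (23,11,c); (23,19,c); (23,20,c); (24,18,c); (24,19,c); (24,20,c); (28,1,c); (28,25,c); (28,27,c); (29,6,c); (29,25,c); (29,26,c); (30,11,c); (30,26,c); (30,27,c); (31,25,c); (31,26,c); (31,27,c)


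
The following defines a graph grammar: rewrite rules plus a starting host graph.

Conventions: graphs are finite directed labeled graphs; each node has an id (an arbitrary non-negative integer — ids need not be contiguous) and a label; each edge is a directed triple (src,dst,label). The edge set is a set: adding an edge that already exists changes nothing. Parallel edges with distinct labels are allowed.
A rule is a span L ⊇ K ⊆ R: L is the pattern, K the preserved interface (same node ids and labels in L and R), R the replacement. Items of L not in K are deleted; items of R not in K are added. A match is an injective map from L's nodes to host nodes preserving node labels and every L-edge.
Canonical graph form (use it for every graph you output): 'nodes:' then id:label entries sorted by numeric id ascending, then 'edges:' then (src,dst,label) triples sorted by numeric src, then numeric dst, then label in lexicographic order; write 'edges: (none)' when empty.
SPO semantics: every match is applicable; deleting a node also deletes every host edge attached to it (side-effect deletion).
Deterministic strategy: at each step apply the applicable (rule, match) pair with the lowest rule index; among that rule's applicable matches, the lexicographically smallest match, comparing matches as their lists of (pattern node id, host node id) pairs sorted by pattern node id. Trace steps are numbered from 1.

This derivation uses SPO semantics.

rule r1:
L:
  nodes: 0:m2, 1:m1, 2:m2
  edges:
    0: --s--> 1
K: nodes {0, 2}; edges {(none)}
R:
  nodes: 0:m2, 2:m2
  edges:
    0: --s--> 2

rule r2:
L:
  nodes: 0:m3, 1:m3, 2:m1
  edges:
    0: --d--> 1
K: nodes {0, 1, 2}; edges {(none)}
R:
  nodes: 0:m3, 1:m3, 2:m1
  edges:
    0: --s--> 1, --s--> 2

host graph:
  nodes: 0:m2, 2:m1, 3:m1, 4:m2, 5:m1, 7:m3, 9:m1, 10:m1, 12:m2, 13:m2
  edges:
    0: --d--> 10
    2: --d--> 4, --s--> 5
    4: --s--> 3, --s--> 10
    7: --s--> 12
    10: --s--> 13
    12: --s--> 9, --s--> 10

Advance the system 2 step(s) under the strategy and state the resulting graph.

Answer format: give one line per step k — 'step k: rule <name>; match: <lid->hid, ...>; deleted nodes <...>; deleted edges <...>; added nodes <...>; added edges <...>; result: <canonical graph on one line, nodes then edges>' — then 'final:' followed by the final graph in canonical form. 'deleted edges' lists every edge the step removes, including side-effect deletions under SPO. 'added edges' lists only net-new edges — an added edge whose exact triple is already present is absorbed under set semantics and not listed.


step 1: rule r1; match: 0->4, 1->3, 2->0; deleted nodes 3; deleted edges (4,3,s); added nodes (none); added edges (4,0,s); result: nodes: 0:m2, 2:m1, 4:m2, 5:m1, 7:m3, 9:m1, 10:m1, 12:m2, 13:m2 edges: (0,10,d); (2,4,d); (2,5,s); (4,0,s); (4,10,s); (7,12,s); (10,13,s); (12,9,s); (12,10,s)
step 2: rule r1; match: 0->4, 1->10, 2->0; deleted nodes 10; deleted edges (0,10,d); (4,10,s); (10,13,s); (12,10,s); added nodes (none); added edges (none); result: nodes: 0:m2, 2:m1, 4:m2, 5:m1, 7:m3, 9:m1, 12:m2, 13:m2 edges: (2,4,d); (2,5,s); (4,0,s); (7,12,s); (12,9,s)
final:
nodes: 0:m2, 2:m1, 4:m2, 5:m1, 7:m3, 9:m1, 12:m2, 13:m2
edges: (2,4,d); (2,5,s); (4,0,s); (7,12,s); (12,9,s)


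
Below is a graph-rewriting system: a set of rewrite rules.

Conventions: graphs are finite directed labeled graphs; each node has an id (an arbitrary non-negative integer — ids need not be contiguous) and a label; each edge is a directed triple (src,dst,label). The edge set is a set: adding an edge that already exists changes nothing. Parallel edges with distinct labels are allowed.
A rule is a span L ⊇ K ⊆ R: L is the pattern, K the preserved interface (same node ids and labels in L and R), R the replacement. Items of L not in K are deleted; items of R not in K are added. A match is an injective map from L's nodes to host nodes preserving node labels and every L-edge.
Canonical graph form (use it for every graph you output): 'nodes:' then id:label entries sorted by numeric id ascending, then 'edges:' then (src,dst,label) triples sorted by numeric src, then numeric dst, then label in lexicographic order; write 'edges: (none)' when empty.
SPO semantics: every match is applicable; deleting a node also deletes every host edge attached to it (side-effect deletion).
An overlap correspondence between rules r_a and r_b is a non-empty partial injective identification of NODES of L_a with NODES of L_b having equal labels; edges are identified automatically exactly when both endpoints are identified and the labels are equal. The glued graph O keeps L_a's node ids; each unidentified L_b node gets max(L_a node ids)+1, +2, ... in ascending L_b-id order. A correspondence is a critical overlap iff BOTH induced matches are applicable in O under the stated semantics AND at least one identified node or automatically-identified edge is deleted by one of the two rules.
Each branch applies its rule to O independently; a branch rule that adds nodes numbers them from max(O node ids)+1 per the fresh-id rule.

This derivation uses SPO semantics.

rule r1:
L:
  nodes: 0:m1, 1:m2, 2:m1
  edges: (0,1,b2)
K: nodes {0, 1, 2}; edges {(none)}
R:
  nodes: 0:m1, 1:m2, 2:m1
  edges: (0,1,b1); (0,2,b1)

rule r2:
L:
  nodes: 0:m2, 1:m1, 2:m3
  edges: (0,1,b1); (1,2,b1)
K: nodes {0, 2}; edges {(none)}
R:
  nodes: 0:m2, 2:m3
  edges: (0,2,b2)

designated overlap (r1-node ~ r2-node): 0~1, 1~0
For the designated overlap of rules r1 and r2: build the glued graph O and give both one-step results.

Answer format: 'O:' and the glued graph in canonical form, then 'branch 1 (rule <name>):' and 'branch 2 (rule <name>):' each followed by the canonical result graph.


O:
nodes: 0:m1, 1:m2, 2:m1, 3:m3
edges: (0,1,b2); (0,3,b1); (1,0,b1)
branch 1 (rule r1):
nodes: 0:m1, 1:m2, 2:m1, 3:m3
edges: (0,1,b1); (0,2,b1); (0,3,b1); (1,0,b1)
branch 2 (rule r2):
nodes: 1:m2, 2:m1, 3:m3
edges: (1,3,b2)


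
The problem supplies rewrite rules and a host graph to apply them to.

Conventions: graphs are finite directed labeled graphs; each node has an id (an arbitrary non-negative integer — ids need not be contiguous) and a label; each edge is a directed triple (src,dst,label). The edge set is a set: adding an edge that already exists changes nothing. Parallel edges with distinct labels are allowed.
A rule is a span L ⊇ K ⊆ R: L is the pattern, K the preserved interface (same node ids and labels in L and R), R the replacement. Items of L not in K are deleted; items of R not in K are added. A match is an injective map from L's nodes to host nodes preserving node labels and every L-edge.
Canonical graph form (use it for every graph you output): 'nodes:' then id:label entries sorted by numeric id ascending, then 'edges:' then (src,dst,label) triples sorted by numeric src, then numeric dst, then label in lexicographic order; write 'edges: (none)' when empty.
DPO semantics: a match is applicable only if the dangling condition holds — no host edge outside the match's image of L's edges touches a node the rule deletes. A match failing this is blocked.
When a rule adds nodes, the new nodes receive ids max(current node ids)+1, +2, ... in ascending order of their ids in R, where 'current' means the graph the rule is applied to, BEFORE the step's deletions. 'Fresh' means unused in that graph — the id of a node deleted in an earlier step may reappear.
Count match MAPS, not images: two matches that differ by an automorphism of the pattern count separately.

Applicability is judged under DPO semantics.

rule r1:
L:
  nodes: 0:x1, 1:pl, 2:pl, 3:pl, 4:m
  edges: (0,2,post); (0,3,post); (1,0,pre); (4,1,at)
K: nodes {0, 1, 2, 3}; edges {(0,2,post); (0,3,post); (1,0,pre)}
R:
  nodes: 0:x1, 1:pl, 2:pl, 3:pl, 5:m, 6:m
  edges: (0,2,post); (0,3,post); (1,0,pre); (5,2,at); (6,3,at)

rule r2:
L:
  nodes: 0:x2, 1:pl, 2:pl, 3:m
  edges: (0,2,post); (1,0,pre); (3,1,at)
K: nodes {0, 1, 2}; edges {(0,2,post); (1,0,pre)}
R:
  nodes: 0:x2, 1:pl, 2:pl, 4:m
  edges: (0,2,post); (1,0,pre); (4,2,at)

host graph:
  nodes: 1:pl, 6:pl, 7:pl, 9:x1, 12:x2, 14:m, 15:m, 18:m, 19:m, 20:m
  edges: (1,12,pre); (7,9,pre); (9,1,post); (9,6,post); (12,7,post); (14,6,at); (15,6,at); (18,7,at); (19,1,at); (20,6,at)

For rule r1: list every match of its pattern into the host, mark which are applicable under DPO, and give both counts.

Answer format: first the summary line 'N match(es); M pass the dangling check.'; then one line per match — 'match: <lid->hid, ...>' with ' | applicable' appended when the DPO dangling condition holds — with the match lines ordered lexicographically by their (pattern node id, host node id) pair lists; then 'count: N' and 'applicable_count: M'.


2 match(es); 2 pass the dangling check.
match: 0->9, 1->7, 2->1, 3->6, 4->18 | applicable
match: 0->9, 1->7, 2->6, 3->1, 4->18 | applicable
count: 2
applicable_count: 2


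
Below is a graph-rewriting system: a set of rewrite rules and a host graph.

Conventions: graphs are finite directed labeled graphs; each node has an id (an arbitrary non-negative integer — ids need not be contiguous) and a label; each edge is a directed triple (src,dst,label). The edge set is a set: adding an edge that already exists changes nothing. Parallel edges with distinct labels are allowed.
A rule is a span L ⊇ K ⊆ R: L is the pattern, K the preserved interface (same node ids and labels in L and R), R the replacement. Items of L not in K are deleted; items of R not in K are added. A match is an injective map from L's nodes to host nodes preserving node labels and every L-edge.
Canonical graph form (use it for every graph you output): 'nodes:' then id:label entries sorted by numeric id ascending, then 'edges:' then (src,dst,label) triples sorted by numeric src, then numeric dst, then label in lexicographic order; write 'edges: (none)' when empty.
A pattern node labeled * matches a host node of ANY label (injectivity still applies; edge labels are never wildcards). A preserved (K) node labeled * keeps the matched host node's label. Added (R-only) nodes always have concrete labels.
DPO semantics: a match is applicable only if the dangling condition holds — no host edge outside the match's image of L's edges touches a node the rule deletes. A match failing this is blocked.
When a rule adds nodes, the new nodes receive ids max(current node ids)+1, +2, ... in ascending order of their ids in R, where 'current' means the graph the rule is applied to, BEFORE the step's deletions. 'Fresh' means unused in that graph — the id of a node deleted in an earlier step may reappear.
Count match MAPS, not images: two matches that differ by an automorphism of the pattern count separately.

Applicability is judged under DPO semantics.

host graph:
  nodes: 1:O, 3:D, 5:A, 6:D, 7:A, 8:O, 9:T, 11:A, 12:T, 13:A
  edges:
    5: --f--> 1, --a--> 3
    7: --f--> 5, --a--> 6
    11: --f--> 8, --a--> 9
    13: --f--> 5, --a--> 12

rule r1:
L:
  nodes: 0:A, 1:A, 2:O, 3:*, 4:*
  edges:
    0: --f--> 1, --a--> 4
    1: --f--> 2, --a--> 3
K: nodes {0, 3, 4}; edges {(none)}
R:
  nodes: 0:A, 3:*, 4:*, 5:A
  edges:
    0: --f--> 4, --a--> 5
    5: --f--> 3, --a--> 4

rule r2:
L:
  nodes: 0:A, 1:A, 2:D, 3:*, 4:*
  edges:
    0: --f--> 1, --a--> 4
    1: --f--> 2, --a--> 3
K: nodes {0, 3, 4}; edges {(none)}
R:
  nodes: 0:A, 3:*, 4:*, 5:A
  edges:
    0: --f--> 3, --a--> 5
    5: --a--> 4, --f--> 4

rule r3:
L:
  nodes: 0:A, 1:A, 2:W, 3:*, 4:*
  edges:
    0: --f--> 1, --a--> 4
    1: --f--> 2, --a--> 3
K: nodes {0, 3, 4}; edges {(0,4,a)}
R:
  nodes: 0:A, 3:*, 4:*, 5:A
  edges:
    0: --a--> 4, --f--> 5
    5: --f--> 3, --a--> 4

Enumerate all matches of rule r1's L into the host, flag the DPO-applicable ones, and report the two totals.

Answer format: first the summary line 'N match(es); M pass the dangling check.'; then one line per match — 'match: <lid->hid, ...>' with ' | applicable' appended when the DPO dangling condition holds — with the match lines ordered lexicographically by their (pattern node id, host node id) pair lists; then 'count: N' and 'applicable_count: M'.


2 match(es); 0 pass the dangling check.
match: 0->7, 1->5, 2->1, 3->3, 4->6
match: 0->13, 1->5, 2->1, 3->3, 4->12
count: 2
applicable_count: 0


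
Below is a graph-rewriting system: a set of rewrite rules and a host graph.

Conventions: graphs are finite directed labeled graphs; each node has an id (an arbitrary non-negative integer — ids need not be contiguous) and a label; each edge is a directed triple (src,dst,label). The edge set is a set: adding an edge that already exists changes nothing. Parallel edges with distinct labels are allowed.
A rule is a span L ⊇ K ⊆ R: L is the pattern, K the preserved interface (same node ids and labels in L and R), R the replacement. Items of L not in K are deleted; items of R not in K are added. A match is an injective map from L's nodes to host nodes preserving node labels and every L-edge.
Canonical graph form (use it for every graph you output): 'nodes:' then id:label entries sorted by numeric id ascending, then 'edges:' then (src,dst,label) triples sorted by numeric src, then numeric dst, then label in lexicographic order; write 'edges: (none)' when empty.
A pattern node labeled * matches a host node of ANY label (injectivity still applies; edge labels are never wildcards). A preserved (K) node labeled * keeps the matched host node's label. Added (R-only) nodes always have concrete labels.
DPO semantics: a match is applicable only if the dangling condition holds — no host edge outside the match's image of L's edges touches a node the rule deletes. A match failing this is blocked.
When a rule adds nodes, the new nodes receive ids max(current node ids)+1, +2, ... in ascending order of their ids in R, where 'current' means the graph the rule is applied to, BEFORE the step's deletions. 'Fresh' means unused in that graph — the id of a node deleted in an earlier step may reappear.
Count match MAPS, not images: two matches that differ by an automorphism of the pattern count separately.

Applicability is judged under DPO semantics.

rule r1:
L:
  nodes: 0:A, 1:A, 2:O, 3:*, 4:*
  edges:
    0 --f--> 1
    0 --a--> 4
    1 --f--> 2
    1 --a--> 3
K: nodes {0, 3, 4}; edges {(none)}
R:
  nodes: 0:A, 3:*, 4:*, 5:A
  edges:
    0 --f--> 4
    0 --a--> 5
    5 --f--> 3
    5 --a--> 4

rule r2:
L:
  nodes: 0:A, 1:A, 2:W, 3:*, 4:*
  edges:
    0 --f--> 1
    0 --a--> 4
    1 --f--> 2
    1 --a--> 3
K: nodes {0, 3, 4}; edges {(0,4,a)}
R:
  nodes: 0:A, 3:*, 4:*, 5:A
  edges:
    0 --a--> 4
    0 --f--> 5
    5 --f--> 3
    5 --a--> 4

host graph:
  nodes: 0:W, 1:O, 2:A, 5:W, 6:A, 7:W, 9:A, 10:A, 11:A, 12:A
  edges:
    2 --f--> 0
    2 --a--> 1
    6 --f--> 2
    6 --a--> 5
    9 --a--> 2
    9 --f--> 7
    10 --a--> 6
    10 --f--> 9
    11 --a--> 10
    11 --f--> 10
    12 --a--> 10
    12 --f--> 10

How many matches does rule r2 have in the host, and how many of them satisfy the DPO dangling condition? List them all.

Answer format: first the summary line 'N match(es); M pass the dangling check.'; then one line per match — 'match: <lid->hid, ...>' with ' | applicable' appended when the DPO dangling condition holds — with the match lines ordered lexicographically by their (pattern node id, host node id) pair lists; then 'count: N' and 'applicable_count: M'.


2 match(es); 1 pass the dangling check.
match: 0->6, 1->2, 2->0, 3->1, 4->5
match: 0->10, 1->9, 2->7, 3->2, 4->6 | applicable
count: 2
applicable_count: 1


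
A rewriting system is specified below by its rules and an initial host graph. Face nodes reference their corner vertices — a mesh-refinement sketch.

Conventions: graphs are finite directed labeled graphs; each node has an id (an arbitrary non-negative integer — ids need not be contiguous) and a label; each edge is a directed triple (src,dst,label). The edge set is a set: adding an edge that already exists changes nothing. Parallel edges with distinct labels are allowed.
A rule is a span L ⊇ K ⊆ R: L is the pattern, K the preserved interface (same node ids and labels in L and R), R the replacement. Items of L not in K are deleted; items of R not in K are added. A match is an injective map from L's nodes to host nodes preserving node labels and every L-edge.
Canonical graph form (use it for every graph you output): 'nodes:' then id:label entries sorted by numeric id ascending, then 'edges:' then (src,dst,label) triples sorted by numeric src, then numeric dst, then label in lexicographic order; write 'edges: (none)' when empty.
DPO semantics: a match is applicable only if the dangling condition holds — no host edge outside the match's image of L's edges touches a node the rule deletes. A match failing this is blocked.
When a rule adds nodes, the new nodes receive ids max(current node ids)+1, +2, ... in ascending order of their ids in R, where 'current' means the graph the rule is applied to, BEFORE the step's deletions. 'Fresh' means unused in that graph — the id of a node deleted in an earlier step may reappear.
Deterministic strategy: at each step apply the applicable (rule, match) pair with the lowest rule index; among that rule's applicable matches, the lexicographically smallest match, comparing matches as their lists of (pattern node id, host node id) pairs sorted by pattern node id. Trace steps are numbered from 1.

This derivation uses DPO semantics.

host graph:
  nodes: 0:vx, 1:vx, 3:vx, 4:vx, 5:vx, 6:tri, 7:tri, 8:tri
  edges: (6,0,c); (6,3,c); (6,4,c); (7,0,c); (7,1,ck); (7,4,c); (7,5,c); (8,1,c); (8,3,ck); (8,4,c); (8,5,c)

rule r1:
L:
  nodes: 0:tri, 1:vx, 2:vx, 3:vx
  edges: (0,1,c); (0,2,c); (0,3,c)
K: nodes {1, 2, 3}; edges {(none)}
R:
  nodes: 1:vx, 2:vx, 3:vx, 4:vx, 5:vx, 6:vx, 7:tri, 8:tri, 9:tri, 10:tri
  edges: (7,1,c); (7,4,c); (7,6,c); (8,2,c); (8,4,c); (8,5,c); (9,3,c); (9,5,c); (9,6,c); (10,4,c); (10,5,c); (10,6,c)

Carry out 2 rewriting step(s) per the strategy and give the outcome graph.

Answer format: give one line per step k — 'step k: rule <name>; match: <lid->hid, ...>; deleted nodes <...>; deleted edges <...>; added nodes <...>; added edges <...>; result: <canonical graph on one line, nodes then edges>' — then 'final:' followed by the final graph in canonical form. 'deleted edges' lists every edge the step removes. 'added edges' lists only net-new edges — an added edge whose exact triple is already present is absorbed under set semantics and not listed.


step 1: rule r1; match: 0->6, 1->0, 2->3, 3->4; deleted nodes 6; deleted edges (6,0,c); (6,3,c); (6,4,c); added nodes 9, 10, 11, 12, 13, 14, 15; added edges (12,0,c); (12,9,c); (12,11,c); (13,3,c); (13,9,c); (13,10,c); (14,4,c); (14,10,c); (14,11,c); (15,9,c); (15,10,c); (15,11,c); result: nodes: 0:vx, 1:vx, 3:vx, 4:vx, 5:vx, 7:tri, 8:tri, 9:vx, 10:vx, 11:vx, 12:tri, 13:tri, 14:tri, 15:tri edges: (7,0,c); (7,1,ck); (7,4,c); (7,5,c); (8,1,c); (8,3,ck); (8,4,c); (8,5,c); (12,0,c); (12,9,c); (12,11,c); (13,3,c); (13,9,c); (13,10,c); (14,4,c); (14,10,c); (14,11,c); (15,9,c); (15,10,c); (15,11,c)
step 2: rule r1; match: 0->12, 1->0, 2->9, 3->11; deleted nodes 12; deleted edges (12,0,c); (12,9,c); (12,11,c); added nodes 16, 17, 18, 19, 20, 21, 22; added edges (19,0,c); (19,16,c); (19,18,c); (20,9,c); (20,16,c); (20,17,c); (21,11,c); (21,17,c); (21,18,c); (22,16,c); (22,17,c); (22,18,c); result: nodes: 0:vx, 1:vx, 3:vx, 4:vx, 5:vx, 7:tri, 8:tri, 9:vx, 10:vx, 11:vx, 13:tri, 14:tri, 15:tri, 16:vx, 17:vx, 18:vx, 19:tri, 20:tri, 21:tri, 22:tri edges: (7,0,c); (7,1,ck); (7,4,c); (7,5,c); (8,1,c); (8,3,ck); (8,4,c); (8,5,c); (13,3,c); (13,9,c); (13,10,c); (14,4,c); (14,10,c); (14,11,c); (15,9,c); (15,10,c); (15,11,c); (19,0,c); (19,16,c); (19,18,c); (20,9,c); (20,16,c); (20,17,c); (21,11,c); (21,17,c); (21,18,c); (22,16,c); (22,17,c); (22,18,c)
final:
nodes: 0:vx, 1:vx, 3:vx, 4:vx, 5:vx, 7:tri, 8:tri, 9:vx, 10:vx, 11:vx, 13:tri, 14:tri, 15:tri, 16:vx, 17:vx, 18:vx, 19:tri, 20:tri, 21:tri, 22:tri
edges: (7,0,c); (7,1,ck); (7,4,c); (7,5,c); (8,1,c); (8,3,ck); (8,4,c); (8,5,c); (13,3,c); (13,9,c); (13,10,c); (14,4,c); (14,10,c); (14,11,c); (15,9,c); (15,10,c); (15,11,c); (19,0,c); (19,16,c); (19,18,c); (20,9,c); (20,16,c); (20,17,c); (21,11,c); (21,17,c); (21,18,c); (22,16,c); (22,17,c); (22,18,c)


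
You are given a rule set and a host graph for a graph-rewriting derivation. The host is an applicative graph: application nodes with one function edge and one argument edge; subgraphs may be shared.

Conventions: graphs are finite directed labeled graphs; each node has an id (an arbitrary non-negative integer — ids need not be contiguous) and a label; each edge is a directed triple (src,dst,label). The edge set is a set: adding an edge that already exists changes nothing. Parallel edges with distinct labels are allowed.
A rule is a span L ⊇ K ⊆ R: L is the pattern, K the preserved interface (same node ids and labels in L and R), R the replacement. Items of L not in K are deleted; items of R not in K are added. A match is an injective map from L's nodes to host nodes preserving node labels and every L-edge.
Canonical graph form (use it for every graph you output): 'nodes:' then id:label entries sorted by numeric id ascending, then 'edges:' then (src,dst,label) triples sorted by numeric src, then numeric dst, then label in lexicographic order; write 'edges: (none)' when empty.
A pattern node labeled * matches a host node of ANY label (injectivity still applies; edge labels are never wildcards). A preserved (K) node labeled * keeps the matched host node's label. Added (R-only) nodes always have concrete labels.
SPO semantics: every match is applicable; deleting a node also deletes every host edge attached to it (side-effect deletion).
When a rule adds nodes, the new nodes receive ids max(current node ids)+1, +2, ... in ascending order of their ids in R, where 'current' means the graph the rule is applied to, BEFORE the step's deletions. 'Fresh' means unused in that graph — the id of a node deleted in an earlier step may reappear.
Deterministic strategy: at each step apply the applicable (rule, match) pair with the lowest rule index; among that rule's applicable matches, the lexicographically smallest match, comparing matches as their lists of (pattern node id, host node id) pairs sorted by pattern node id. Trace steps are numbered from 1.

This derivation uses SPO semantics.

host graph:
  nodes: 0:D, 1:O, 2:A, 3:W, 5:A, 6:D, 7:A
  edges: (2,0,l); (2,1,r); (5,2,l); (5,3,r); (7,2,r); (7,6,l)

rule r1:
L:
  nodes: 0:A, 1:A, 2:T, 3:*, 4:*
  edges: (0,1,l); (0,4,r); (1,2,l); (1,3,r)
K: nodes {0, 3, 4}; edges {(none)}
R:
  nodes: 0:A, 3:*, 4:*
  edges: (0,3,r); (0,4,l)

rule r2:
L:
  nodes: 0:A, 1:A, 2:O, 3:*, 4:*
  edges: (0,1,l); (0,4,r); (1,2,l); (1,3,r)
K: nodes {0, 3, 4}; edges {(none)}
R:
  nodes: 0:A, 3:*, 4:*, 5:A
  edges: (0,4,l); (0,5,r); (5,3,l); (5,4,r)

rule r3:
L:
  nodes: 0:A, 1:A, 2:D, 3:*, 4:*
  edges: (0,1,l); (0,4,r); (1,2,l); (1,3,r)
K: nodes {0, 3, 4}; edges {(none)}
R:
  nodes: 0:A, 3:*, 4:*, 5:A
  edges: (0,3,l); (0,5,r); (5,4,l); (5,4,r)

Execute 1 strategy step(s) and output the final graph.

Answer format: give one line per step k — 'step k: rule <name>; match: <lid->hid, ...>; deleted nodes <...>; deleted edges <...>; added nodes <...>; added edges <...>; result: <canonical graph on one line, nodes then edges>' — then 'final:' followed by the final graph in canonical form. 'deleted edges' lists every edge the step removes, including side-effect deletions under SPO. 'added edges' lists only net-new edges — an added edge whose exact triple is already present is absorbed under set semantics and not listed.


step 1: rule r3; match: 0->5, 1->2, 2->0, 3->1, 4->3; deleted nodes 0, 2; deleted edges (2,0,l); (2,1,r); (5,2,l); (5,3,r); (7,2,r); added nodes 8; added edges (5,1,l); (5,8,r); (8,3,l); (8,3,r); result: nodes: 1:O, 3:W, 5:A, 6:D, 7:A, 8:A edges: (5,1,l); (5,8,r); (7,6,l); (8,3,l); (8,3,r)
final:
nodes: 1:O, 3:W, 5:A, 6:D, 7:A, 8:A
edges: (5,1,l); (5,8,r); (7,6,l); (8,3,l); (8,3,r)


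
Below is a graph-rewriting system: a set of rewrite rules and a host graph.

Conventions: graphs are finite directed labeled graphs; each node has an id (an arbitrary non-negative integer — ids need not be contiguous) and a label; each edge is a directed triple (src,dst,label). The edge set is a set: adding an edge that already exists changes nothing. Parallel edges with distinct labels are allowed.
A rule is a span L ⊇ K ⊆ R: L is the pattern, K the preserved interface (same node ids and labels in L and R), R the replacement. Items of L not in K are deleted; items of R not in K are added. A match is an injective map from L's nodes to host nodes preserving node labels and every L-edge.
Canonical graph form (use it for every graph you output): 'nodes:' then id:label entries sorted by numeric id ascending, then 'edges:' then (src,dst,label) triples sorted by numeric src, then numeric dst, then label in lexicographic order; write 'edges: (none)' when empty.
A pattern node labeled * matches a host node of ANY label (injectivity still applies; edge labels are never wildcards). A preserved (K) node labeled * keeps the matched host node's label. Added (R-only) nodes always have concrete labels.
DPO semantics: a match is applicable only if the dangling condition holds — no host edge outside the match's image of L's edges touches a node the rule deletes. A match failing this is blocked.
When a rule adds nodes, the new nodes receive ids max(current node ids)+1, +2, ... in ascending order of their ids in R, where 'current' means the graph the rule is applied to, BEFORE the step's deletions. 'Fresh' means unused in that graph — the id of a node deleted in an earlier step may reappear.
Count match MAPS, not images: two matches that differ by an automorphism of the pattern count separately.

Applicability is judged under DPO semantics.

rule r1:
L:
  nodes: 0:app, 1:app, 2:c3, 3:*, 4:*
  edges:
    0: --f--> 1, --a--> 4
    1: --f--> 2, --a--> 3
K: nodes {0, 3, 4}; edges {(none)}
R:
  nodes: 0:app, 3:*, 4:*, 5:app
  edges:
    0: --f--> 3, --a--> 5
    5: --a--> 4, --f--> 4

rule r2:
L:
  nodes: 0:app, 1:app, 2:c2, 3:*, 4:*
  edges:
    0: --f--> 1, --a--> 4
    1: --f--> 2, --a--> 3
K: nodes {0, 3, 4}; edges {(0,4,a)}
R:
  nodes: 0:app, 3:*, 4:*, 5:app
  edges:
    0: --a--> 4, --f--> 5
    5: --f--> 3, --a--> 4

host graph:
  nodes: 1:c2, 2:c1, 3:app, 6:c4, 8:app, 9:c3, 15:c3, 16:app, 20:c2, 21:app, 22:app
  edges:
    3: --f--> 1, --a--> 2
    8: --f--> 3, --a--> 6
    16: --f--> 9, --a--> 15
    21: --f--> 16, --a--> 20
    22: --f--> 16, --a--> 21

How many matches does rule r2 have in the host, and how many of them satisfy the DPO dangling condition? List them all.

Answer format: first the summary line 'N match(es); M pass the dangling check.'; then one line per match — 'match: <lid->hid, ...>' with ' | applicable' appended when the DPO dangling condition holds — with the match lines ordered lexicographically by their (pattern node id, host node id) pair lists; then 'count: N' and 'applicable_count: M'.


1 match(es); 1 pass the dangling check.
match: 0->8, 1->3, 2->1, 3->2, 4->6 | applicable
count: 1
applicable_count: 1


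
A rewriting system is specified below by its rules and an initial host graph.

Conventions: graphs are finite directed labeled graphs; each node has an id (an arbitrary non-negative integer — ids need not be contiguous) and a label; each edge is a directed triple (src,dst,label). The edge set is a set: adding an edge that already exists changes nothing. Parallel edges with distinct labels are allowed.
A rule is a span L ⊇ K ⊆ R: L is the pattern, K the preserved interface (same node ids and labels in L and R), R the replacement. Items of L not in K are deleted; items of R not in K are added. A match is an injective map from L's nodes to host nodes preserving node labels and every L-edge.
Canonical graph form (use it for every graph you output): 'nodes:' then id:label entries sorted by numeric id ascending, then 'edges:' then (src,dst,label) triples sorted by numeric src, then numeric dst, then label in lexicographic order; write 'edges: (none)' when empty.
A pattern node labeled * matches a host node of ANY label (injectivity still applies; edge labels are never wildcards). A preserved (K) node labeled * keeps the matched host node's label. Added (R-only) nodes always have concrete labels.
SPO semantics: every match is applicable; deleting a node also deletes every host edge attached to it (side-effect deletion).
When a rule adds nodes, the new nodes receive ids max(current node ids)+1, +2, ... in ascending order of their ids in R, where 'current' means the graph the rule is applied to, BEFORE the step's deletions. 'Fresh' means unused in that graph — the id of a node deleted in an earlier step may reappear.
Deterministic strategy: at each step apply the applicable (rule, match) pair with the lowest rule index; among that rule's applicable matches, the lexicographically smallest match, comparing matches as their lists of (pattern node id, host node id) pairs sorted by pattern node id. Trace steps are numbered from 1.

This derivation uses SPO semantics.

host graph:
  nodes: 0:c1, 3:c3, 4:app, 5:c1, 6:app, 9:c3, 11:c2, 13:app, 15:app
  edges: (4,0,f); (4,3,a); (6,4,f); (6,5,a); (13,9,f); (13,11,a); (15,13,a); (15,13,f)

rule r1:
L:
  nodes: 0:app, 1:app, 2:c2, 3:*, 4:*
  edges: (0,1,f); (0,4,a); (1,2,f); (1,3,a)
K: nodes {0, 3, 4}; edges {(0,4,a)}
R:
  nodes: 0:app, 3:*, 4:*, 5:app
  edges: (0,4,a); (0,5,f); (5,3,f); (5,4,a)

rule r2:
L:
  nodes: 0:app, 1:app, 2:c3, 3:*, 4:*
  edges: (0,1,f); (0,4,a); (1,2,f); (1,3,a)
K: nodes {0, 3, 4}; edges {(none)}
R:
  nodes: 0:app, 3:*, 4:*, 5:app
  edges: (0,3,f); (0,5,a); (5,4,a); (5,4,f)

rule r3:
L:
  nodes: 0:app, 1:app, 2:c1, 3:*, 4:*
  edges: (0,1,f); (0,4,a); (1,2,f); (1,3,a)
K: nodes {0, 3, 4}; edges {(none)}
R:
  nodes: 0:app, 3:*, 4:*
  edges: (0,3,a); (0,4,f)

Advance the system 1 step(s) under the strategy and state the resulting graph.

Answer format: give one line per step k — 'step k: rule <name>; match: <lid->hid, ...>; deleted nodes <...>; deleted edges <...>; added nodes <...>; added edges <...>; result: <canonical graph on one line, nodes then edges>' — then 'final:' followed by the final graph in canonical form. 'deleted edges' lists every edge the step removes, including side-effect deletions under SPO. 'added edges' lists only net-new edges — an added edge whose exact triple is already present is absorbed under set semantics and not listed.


step 1: rule r3; match: 0->6, 1->4, 2->0, 3->3, 4->5; deleted nodes 0, 4; deleted edges (4,0,f); (4,3,a); (6,4,f); (6,5,a); added nodes (none); added edges (6,3,a); (6,5,f); result: nodes: 3:c3, 5:c1, 6:app, 9:c3, 11:c2, 13:app, 15:app edges: (6,3,a); (6,5,f); (13,9,f); (13,11,a); (15,13,a); (15,13,f)
final:
nodes: 3:c3, 5:c1, 6:app, 9:c3, 11:c2, 13:app, 15:app
edges: (6,3,a); (6,5,f); (13,9,f); (13,11,a); (15,13,a); (15,13,f)
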